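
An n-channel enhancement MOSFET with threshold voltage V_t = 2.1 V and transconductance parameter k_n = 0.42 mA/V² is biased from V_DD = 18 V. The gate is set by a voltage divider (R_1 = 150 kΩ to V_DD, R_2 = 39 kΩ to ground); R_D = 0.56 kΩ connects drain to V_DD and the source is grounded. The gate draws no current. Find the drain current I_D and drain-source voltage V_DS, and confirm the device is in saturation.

V_G = V_DD·R_2/(R_1+R_2) = 18×39/189 = 3.71 V. With the source grounded, V_GS = V_G = 3.71 V.
Assume saturation: I_D = (k_n/2)(V_GS − V_t)² = (0.42/2)×(3.71 − 2.1)² = 0.21×1.61² = 0.547 mA.
V_DS = V_DD − I_D·R_D = 18 − 0.547×0.56 = 17.7 V.
Saturation requires V_DS ≥ V_GS − V_t = 1.61 V; 17.7 ≥ 1.61 ✓.

I_D ≈ 0.55 mA, V_DS ≈ 18 V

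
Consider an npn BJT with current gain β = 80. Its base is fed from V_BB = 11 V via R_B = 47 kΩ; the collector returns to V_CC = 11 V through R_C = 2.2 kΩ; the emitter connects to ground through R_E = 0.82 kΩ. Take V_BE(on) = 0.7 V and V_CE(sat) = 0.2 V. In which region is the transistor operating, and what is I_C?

Assume active: I_B = (11 − 0.7)/(47 + 81×0.82) = 0.0908 mA, I_C = β·I_B = 7.27 mA.
Then V_CE = 11 − 7.27×2.2 − 7.36×0.82 = -11 V < 0.2 V — the active assumption fails.
Re-solve with V_CE = 0.2 V. KCL at the emitter: V_E/R_E = (V_BB−0.7−V_E)/R_B + (V_CC−0.2−V_E)/R_C, giving V_E = 3.02 V.
I_C = (V_CC − 0.2 − V_E)/R_C = (10.8 − 3.02)/2.2 = 3.53 mA.
Check: I_B = (10.3 − 3.02)/47 = 0.155 mA, and β·I_B = 12.4 mA > I_C, confirming saturation.

saturation; I_C ≈ 3.5 mA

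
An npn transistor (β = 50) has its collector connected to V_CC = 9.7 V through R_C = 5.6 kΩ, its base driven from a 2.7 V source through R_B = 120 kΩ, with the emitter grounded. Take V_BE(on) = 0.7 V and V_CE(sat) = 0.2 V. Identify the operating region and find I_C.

Assume active. Base-emitter loop: I_B = (V_BB − V_BE)/R_B = (2.7 − 0.7)/120 = 0.0167 mA.
I_C = β·I_B = 50×0.0167 = 0.833 mA.
V_CE = V_CC − I_C·R_C = 9.7 − 0.833×5.6 = 5.03 V > V_CE(sat), so the active-region assumption holds.

active; I_C ≈ 0.83 mA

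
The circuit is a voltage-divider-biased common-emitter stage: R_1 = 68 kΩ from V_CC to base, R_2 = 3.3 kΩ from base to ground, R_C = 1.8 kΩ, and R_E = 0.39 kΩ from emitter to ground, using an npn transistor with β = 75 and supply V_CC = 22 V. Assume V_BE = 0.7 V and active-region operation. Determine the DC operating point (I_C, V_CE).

Thevenize the base divider: V_Th = V_CC·R_2/(R_1+R_2) = 22×3.3/71.3 = 1.02 V, R_Th = R_1‖R_2 = 3.15 kΩ.
Base-emitter loop: V_Th = I_B·R_Th + V_BE + (β+1)I_B·R_E, so I_B = (1.02 − 0.7) / (3.15 + 76×0.39) = 0.00971 mA.
I_C = β·I_B = 75×0.00971 = 0.728 mA, and I_E = (β+1)I_B = 0.738 mA.
V_CE = V_CC − I_C·R_C − I_E·R_E = 22 − 0.728×1.8 − 0.738×0.39 = 20.4 V.
V_CE = 20.4 V > 0.2 V confirms active-region operation.

I_C ≈ 0.73 mA, V_CE ≈ 20 V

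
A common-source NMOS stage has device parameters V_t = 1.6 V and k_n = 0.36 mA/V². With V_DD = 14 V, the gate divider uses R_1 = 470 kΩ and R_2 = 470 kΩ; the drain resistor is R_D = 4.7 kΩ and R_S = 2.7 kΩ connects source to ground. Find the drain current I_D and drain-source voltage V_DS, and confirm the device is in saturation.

V_G = V_DD·R_2/(R_1+R_2) = 14×470/940 = 7 V.
Assume saturation: I_D = (k_n/2)(V_GS − V_t)² with V_GS = V_G − I_D·R_S = 7 − 2.7·I_D.
Substituting gives 1.31·I_D² − 6.25·I_D + 5.25 = 0, with roots I_D = 1.09 or 3.67 mA.
The root I_D = 3.67 mA gives V_GS = -2.92 V ≤ V_t, so take I_D = 1.09 mA.
Then V_GS = 4.06 V and V_DS = V_DD − I_D(R_D+R_S) = 14 − 1.09×7.4 = 5.94 V.
Saturation requires V_DS ≥ V_GS − V_t = 2.46 V; 5.94 ≥ 2.46 ✓.

I_D ≈ 1.1 mA, V_DS ≈ 5.9 V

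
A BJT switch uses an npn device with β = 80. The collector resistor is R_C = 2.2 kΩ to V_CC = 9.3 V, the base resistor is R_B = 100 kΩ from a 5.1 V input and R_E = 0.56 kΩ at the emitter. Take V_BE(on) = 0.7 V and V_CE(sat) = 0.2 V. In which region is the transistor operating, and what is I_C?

Assume active. Base-emitter loop: I_B = (V_BB − V_BE)/(R_B + (β+1)R_E) = (5.1 − 0.7)/(100 + 81×0.56) = 0.0303 mA.
I_C = β·I_B = 80×0.0303 = 2.42 mA.
V_CE = V_CC − I_C·R_C − I_E·R_E = 9.3 − 2.42×2.2 − 2.45×0.56 = 2.6 V > V_CE(sat), so the active-region assumption holds.

active; I_C ≈ 2.4 mA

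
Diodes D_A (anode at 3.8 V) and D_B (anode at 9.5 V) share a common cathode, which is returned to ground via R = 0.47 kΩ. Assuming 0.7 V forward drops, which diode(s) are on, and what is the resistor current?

Assume both conduct. Then node N would need to be at both 3.8−0.7 = 3.1 V and 9.5−0.7 = 8.8 V, which is impossible.
Assume only D_B conducts: V_N = 9.5 − 0.7 = 8.8 V, so I_R = 8.8/0.47 = 18.7 mA.
Check D_A: its anode-to-cathode voltage is 3.8 − 8.8 = -5 V < 0.7 V, so it is off. The assumption is consistent.

Only D_B conducts; I_R ≈ 19 mA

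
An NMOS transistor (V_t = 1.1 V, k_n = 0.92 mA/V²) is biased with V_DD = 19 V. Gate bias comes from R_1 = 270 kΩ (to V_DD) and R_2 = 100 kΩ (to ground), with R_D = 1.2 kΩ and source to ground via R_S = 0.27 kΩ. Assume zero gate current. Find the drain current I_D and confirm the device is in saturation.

V_G = V_DD·R_2/(R_1+R_2) = 19×100/370 = 5.14 V.
Assume saturation: I_D = (k_n/2)(V_GS − V_t)² with V_GS = V_G − I_D·R_S = 5.14 − 0.27·I_D.
Substituting gives 0.0335·I_D² − 2·I_D + 7.49 = 0, with roots I_D = 4.01 or 55.7 mA.
The root I_D = 55.7 mA gives V_GS = -9.9 V ≤ V_t, so take I_D = 4.01 mA.
Then V_GS = 4.05 V and V_DS = V_DD − I_D(R_D+R_S) = 19 − 4.01×1.47 = 13.1 V.
Saturation requires V_DS ≥ V_GS − V_t = 2.95 V; 13.1 ≥ 2.95 ✓.

I_D ≈ 4 mA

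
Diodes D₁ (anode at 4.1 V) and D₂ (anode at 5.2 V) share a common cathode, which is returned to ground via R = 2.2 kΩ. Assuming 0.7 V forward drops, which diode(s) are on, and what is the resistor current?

Assume both conduct. Then node N would need to be at both 4.1−0.7 = 3.4 V and 5.2−0.7 = 4.5 V, which is impossible.
Assume only D₂ conducts: V_N = 5.2 − 0.7 = 4.5 V, so I_R = 4.5/2.2 = 2.05 mA.
Check D₁: its anode-to-cathode voltage is 4.1 − 4.5 = -0.4 V < 0.7 V, so it is off. The assumption is consistent.

Only D₂ conducts; I_R ≈ 2 mA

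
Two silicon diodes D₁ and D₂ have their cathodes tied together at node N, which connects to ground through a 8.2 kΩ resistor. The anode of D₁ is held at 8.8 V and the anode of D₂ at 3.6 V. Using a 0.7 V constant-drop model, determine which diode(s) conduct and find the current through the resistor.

Assume both conduct. Then node N would need to be at both 8.8−0.7 = 8.1 V and 3.6−0.7 = 2.9 V, which is impossible.
Assume only D₁ conducts: V_N = 8.8 − 0.7 = 8.1 V, so I_R = 8.1/8.2 = 0.988 mA.
Check D₂: its anode-to-cathode voltage is 3.6 − 8.1 = -4.5 V < 0.7 V, so it is off. The assumption is consistent.

Only D₁ conducts; I_R ≈ 0.99 mA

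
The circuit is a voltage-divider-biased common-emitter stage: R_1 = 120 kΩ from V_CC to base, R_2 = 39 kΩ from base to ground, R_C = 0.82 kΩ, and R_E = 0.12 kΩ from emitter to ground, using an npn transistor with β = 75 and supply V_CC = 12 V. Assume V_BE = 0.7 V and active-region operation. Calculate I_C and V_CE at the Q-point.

Thevenize the base divider: V_Th = V_CC·R_2/(R_1+R_2) = 12×39/159 = 2.94 V, R_Th = R_1‖R_2 = 29.4 kΩ.
Base-emitter loop: V_Th = I_B·R_Th + V_BE + (β+1)I_B·R_E, so I_B = (2.94 − 0.7) / (29.4 + 76×0.12) = 0.0582 mA.
I_C = β·I_B = 75×0.0582 = 4.36 mA, and I_E = (β+1)I_B = 4.42 mA.
V_CE = V_CC − I_C·R_C − I_E·R_E = 12 − 4.36×0.82 − 4.42×0.12 = 7.89 V.
V_CE = 7.89 V > 0.2 V confirms active-region operation.

I_C ≈ 4.4 mA, V_CE ≈ 7.9 V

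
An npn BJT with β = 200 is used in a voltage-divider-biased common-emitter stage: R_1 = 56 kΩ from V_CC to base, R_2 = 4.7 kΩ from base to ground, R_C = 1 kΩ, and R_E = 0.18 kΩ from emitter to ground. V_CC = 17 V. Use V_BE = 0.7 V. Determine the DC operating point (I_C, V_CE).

Thevenize the base divider: V_Th = V_CC·R_2/(R_1+R_2) = 17×4.7/60.7 = 1.32 V, R_Th = R_1‖R_2 = 4.34 kΩ.
Base-emitter loop: V_Th = I_B·R_Th + V_BE + (β+1)I_B·R_E, so I_B = (1.32 − 0.7) / (4.34 + 201×0.18) = 0.0152 mA.
I_C = β·I_B = 200×0.0152 = 3.04 mA, and I_E = (β+1)I_B = 3.06 mA.
V_CE = V_CC − I_C·R_C − I_E·R_E = 17 − 3.04×1 − 3.06×0.18 = 13.4 V.
V_CE = 13.4 V > 0.2 V confirms active-region operation.

I_C ≈ 3 mA, V_CE ≈ 13 V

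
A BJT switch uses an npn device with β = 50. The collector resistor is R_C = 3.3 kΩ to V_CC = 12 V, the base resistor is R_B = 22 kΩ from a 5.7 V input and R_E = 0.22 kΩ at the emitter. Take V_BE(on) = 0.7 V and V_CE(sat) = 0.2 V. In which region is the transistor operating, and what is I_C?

Assume active: I_B = (5.7 − 0.7)/(22 + 51×0.22) = 0.151 mA, I_C = β·I_B = 7.53 mA.
Then V_CE = 12 − 7.53×3.3 − 7.68×0.22 = -14.5 V < 0.2 V — the active assumption fails.
Re-solve with V_CE = 0.2 V. KCL at the emitter: V_E/R_E = (V_BB−0.7−V_E)/R_B + (V_CC−0.2−V_E)/R_C, giving V_E = 0.777 V.
I_C = (V_CC − 0.2 − V_E)/R_C = (11.8 − 0.777)/3.3 = 3.34 mA.
Check: I_B = (5 − 0.777)/22 = 0.192 mA, and β·I_B = 9.6 mA > I_C, confirming saturation.

saturation; I_C ≈ 3.3 mA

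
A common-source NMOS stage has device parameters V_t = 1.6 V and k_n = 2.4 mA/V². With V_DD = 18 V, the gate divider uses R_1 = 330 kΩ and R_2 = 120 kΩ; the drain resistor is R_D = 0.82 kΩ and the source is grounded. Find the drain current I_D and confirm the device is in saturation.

V_G = V_DD·R_2/(R_1+R_2) = 18×120/450 = 4.8 V. With the source grounded, V_GS = V_G = 4.8 V.
Assume saturation: I_D = (k_n/2)(V_GS − V_t)² = (2.4/2)×(4.8 − 1.6)² = 1.2×3.2² = 12.3 mA.
V_DS = V_DD − I_D·R_D = 18 − 12.3×0.82 = 7.92 V.
Saturation requires V_DS ≥ V_GS − V_t = 3.2 V; 7.92 ≥ 3.2 ✓.

I_D ≈ 12 mA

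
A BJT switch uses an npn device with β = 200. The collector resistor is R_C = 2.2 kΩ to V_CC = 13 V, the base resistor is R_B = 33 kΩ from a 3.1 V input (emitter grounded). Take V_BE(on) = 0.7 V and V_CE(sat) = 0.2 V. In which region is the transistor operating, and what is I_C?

saturation; I_C ≈ 5.8 mA

Assume active: I_B = (3.1 − 0.7)/33 = 0.0727 mA, giving I_C = β·I_B = 14.5 mA.
But then V_CE = 13 − 14.5×2.2 = -19 V < V_CE(sat) = 0.2 V — impossible in the active region.
So the transistor is saturated. With V_CE = 0.2 V, I_C = (V_CC − 0.2)/R_C = 12.8/2.2 = 5.82 mA.
Check: β·I_B = 14.5 mA > I_C = 5.82 mA, confirming saturation.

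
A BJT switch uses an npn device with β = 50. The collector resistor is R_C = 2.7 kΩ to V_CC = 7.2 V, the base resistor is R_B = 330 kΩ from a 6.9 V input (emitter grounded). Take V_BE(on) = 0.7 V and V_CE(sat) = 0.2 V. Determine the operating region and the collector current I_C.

Assume active. Base-emitter loop: I_B = (V_BB − V_BE)/R_B = (6.9 − 0.7)/330 = 0.0188 mA.
I_C = β·I_B = 50×0.0188 = 0.939 mA.
V_CE = V_CC − I_C·R_C = 7.2 − 0.939×2.7 = 4.66 V > V_CE(sat), so the active-region assumption holds.

active; I_C ≈ 0.94 mA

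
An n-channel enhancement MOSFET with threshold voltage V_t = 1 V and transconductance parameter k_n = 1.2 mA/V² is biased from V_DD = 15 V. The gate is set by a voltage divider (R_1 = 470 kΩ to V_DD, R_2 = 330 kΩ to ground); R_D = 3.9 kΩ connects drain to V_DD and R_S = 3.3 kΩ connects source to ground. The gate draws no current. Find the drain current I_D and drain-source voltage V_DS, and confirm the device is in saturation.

V_G = V_DD·R_2/(R_1+R_2) = 15×330/800 = 6.19 V.
Assume saturation: I_D = (k_n/2)(V_GS − V_t)² with V_GS = V_G − I_D·R_S = 6.19 − 3.3·I_D.
Substituting gives 6.53·I_D² − 21.5·I_D + 16.1 = 0, with roots I_D = 1.15 or 2.14 mA.
The root I_D = 2.14 mA gives V_GS = -0.891 V ≤ V_t, so take I_D = 1.15 mA.
Then V_GS = 2.39 V and V_DS = V_DD − I_D(R_D+R_S) = 15 − 1.15×7.2 = 6.71 V.
Saturation requires V_DS ≥ V_GS − V_t = 1.39 V; 6.71 ≥ 1.39 ✓.

I_D ≈ 1.2 mA, V_DS ≈ 6.7 V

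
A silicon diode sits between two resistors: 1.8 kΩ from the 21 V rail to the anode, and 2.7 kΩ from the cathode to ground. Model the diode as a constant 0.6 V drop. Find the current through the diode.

The two resistors are in series with the diode, so KVL gives 21 = I·1.8 + 0.6 + I·2.7.
I = (21 − 0.6) / (1.8 + 2.7) kΩ = 20.4 / 4.5 = 4.53 mA.

I ≈ 4.5 mA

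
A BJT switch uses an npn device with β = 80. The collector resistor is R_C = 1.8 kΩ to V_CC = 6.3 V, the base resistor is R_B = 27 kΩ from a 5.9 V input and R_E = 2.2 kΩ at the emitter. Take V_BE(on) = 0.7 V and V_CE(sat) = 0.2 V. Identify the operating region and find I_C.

saturation; I_C ≈ 1.5 mA

Assume active: I_B = (5.9 − 0.7)/(27 + 81×2.2) = 0.0253 mA, I_C = β·I_B = 2.03 mA.
Then V_CE = 6.3 − 2.03×1.8 − 2.05×2.2 = -1.86 V < 0.2 V — the active assumption fails.
Re-solve with V_CE = 0.2 V. KCL at the emitter: V_E/R_E = (V_BB−0.7−V_E)/R_B + (V_CC−0.2−V_E)/R_C, giving V_E = 3.42 V.
I_C = (V_CC − 0.2 − V_E)/R_C = (6.1 − 3.42)/1.8 = 1.49 mA.
Check: I_B = (5.2 − 3.42)/27 = 0.0659 mA, and β·I_B = 5.27 mA > I_C, confirming saturation.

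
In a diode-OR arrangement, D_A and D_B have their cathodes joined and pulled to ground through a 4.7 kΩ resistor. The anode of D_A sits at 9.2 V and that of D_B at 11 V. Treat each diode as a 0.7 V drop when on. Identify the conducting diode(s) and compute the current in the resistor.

Assume both conduct. Then node N would need to be at both 9.2−0.7 = 8.5 V and 11−0.7 = 10.3 V, which is impossible.
Assume only D_B conducts: V_N = 11 − 0.7 = 10.3 V, so I_R = 10.3/4.7 = 2.19 mA.
Check D_A: its anode-to-cathode voltage is 9.2 − 10.3 = -1.1 V < 0.7 V, so it is off. The assumption is consistent.

Only D_B conducts; I_R ≈ 2.2 mA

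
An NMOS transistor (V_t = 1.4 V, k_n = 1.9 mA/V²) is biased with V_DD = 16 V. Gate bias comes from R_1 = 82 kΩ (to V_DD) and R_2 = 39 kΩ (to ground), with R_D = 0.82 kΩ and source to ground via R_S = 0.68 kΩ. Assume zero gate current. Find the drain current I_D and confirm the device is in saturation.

V_G = V_DD·R_2/(R_1+R_2) = 16×39/121 = 5.16 V.
Assume saturation: I_D = (k_n/2)(V_GS − V_t)² with V_GS = V_G − I_D·R_S = 5.16 − 0.68·I_D.
Substituting gives 0.439·I_D² − 5.85·I_D + 13.4 = 0, with roots I_D = 2.94 or 10.4 mA.
The root I_D = 10.4 mA gives V_GS = -1.91 V ≤ V_t, so take I_D = 2.94 mA.
Then V_GS = 3.16 V and V_DS = V_DD − I_D(R_D+R_S) = 16 − 2.94×1.5 = 11.6 V.
Saturation requires V_DS ≥ V_GS − V_t = 1.76 V; 11.6 ≥ 1.76 ✓.

I_D ≈ 2.9 mA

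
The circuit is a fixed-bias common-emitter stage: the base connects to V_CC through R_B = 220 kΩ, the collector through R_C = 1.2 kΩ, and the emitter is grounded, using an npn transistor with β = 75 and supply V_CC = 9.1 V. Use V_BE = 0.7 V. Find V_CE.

Base loop: V_CC = I_B·R_B + V_BE, so I_B = (9.1 − 0.7)/220 kΩ = 0.0382 mA.
In the active region I_C = β·I_B = 75 × 0.0382 = 2.86 mA.
Collector loop: V_CE = V_CC − I_C·R_C = 9.1 − 2.86×1.2 = 5.66 V.
Since V_CE = 5.66 V > V_CE(sat) ≈ 0.2 V, the transistor is in the active region as assumed.

V_CE ≈ 5.7 V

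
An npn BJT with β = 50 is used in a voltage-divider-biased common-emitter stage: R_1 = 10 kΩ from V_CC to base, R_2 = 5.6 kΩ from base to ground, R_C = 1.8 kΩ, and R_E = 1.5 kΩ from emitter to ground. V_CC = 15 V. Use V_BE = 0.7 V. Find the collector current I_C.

I_C ≈ 2.9 mA

Thevenize the base divider: V_Th = V_CC·R_2/(R_1+R_2) = 15×5.6/15.6 = 5.38 V, R_Th = R_1‖R_2 = 3.59 kΩ.
Base-emitter loop: V_Th = I_B·R_Th + V_BE + (β+1)I_B·R_E, so I_B = (5.38 − 0.7) / (3.59 + 51×1.5) = 0.0585 mA.
I_C = β·I_B = 50×0.0585 = 2.92 mA, and I_E = (β+1)I_B = 2.98 mA.
V_CE = V_CC − I_C·R_C − I_E·R_E = 15 − 2.92×1.8 − 2.98×1.5 = 5.26 V.
V_CE = 5.26 V > 0.2 V confirms active-region operation.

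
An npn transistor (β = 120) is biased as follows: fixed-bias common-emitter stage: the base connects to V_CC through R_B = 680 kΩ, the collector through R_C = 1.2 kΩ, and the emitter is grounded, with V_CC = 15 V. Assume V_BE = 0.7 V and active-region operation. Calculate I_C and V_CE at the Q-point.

I_C ≈ 2.5 mA, V_CE ≈ 12 V

Base loop: V_CC = I_B·R_B + V_BE, so I_B = (15 − 0.7)/680 kΩ = 0.021 mA.
In the active region I_C = β·I_B = 120 × 0.021 = 2.52 mA.
Collector loop: V_CE = V_CC − I_C·R_C = 15 − 2.52×1.2 = 12 V.
Since V_CE = 12 V > V_CE(sat) ≈ 0.2 V, the transistor is in the active region as assumed.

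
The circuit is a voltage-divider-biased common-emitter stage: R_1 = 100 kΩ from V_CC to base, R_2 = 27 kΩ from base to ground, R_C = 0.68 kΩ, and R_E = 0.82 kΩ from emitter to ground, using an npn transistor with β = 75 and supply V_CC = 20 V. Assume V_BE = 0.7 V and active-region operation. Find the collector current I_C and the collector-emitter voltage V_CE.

Thevenize the base divider: V_Th = V_CC·R_2/(R_1+R_2) = 20×27/127 = 4.25 V, R_Th = R_1‖R_2 = 21.3 kΩ.
Base-emitter loop: V_Th = I_B·R_Th + V_BE + (β+1)I_B·R_E, so I_B = (4.25 − 0.7) / (21.3 + 76×0.82) = 0.0425 mA.
I_C = β·I_B = 75×0.0425 = 3.19 mA, and I_E = (β+1)I_B = 3.23 mA.
V_CE = V_CC − I_C·R_C − I_E·R_E = 20 − 3.19×0.68 − 3.23×0.82 = 15.2 V.
V_CE = 15.2 V > 0.2 V confirms active-region operation.

I_C ≈ 3.2 mA, V_CE ≈ 15 V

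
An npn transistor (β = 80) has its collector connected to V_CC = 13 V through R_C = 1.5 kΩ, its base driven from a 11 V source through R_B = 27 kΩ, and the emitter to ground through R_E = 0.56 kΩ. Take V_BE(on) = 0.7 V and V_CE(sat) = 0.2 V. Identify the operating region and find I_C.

saturation; I_C ≈ 6.1 mA

Assume active: I_B = (11 − 0.7)/(27 + 81×0.56) = 0.142 mA, I_C = β·I_B = 11.4 mA.
Then V_CE = 13 − 11.4×1.5 − 11.5×0.56 = -10.5 V < 0.2 V — the active assumption fails.
Re-solve with V_CE = 0.2 V. KCL at the emitter: V_E/R_E = (V_BB−0.7−V_E)/R_B + (V_CC−0.2−V_E)/R_C, giving V_E = 3.58 V.
I_C = (V_CC − 0.2 − V_E)/R_C = (12.8 − 3.58)/1.5 = 6.15 mA.
Check: I_B = (10.3 − 3.58)/27 = 0.249 mA, and β·I_B = 19.9 mA > I_C, confirming saturation.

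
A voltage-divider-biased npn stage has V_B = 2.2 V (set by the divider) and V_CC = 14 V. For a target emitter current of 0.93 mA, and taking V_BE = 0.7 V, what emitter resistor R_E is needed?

V_E = V_B − V_BE = 2.2 − 0.7 = 1.5 V.
R_E = V_E / I_E = 1.5 / 0.93 = 1.61 kΩ.

R_E ≈ 1.6 kΩ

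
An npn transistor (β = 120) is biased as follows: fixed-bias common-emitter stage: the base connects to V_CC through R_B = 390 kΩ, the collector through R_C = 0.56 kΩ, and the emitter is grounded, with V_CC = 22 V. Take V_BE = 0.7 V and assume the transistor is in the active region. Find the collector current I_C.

Base loop: V_CC = I_B·R_B + V_BE, so I_B = (22 − 0.7)/390 kΩ = 0.0546 mA.
In the active region I_C = β·I_B = 120 × 0.0546 = 6.55 mA.
Collector loop: V_CE = V_CC − I_C·R_C = 22 − 6.55×0.56 = 18.3 V.
Since V_CE = 18.3 V > V_CE(sat) ≈ 0.2 V, the transistor is in the active region as assumed.

I_C ≈ 6.6 mA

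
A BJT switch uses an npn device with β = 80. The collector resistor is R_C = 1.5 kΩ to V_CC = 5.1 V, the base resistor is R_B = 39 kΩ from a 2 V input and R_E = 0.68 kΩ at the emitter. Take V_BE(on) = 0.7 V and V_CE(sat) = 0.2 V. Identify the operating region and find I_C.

Assume active. Base-emitter loop: I_B = (V_BB − V_BE)/(R_B + (β+1)R_E) = (2 − 0.7)/(39 + 81×0.68) = 0.0138 mA.
I_C = β·I_B = 80×0.0138 = 1.11 mA.
V_CE = V_CC − I_C·R_C − I_E·R_E = 5.1 − 1.11×1.5 − 1.12×0.68 = 2.68 V > V_CE(sat), so the active-region assumption holds.

active; I_C ≈ 1.1 mA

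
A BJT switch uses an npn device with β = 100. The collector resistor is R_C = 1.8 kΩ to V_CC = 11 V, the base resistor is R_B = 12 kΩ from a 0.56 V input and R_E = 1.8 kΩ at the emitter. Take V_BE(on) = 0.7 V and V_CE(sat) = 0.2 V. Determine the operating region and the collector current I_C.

V_BB = 0.56 V ≤ V_BE(on) = 0.7 V, so the base-emitter junction is not forward biased.
The transistor is in cutoff: I_B = I_C = 0.

cutoff; I_C ≈ 0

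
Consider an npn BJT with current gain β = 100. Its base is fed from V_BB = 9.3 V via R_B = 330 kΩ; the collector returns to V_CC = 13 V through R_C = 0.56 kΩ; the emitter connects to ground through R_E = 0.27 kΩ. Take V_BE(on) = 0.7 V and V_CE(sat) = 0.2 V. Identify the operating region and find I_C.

Assume active. Base-emitter loop: I_B = (V_BB − V_BE)/(R_B + (β+1)R_E) = (9.3 − 0.7)/(330 + 101×0.27) = 0.0241 mA.
I_C = β·I_B = 100×0.0241 = 2.41 mA.
V_CE = V_CC − I_C·R_C − I_E·R_E = 13 − 2.41×0.56 − 2.43×0.27 = 11 V > V_CE(sat), so the active-region assumption holds.

active; I_C ≈ 2.4 mA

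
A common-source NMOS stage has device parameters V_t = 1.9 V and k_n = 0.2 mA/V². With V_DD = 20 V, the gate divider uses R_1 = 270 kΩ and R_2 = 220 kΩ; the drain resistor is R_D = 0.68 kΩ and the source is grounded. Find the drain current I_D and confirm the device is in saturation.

I_D ≈ 5 mA

V_G = V_DD·R_2/(R_1+R_2) = 20×220/490 = 8.98 V. With the source grounded, V_GS = V_G = 8.98 V.
Assume saturation: I_D = (k_n/2)(V_GS − V_t)² = (0.2/2)×(8.98 − 1.9)² = 0.1×7.08² = 5.01 mA.
V_DS = V_DD − I_D·R_D = 20 − 5.01×0.68 = 16.6 V.
Saturation requires V_DS ≥ V_GS − V_t = 7.08 V; 16.6 ≥ 7.08 ✓.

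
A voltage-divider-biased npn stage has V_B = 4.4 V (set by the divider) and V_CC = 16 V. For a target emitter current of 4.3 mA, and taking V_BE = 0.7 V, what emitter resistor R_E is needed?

V_E = V_B − V_BE = 4.4 − 0.7 = 3.7 V.
R_E = V_E / I_E = 3.7 / 4.3 = 0.86 kΩ.

R_E ≈ 0.86 kΩ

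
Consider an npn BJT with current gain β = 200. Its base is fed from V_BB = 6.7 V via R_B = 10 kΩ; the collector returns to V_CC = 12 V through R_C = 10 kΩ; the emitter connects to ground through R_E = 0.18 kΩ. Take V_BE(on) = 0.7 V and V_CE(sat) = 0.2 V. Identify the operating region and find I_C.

Assume active: I_B = (6.7 − 0.7)/(10 + 201×0.18) = 0.13 mA, I_C = β·I_B = 26 mA.
Then V_CE = 12 − 26×10 − 26.1×0.18 = -253 V < 0.2 V — the active assumption fails.
Re-solve with V_CE = 0.2 V. KCL at the emitter: V_E/R_E = (V_BB−0.7−V_E)/R_B + (V_CC−0.2−V_E)/R_C, giving V_E = 0.309 V.
I_C = (V_CC − 0.2 − V_E)/R_C = (11.8 − 0.309)/10 = 1.15 mA.
Check: I_B = (6 − 0.309)/10 = 0.569 mA, and β·I_B = 114 mA > I_C, confirming saturation.

saturation; I_C ≈ 1.1 mA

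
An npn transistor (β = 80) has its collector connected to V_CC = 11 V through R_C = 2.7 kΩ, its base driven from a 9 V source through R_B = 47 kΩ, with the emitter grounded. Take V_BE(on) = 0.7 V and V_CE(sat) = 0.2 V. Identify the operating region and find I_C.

saturation; I_C ≈ 4 mA

Assume active: I_B = (9 − 0.7)/47 = 0.177 mA, giving I_C = β·I_B = 14.1 mA.
But then V_CE = 11 − 14.1×2.7 = -27.1 V < V_CE(sat) = 0.2 V — impossible in the active region.
So the transistor is saturated. With V_CE = 0.2 V, I_C = (V_CC − 0.2)/R_C = 10.8/2.7 = 4 mA.
Check: β·I_B = 14.1 mA > I_C = 4 mA, confirming saturation.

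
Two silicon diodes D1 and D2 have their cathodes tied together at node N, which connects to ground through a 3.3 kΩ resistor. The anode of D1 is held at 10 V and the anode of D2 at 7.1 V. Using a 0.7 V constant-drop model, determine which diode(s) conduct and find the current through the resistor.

Assume both conduct. Then node N would need to be at both 10−0.7 = 9.3 V and 7.1−0.7 = 6.4 V, which is impossible.
Assume only D1 conducts: V_N = 10 − 0.7 = 9.3 V, so I_R = 9.3/3.3 = 2.82 mA.
Check D2: its anode-to-cathode voltage is 7.1 − 9.3 = -2.2 V < 0.7 V, so it is off. The assumption is consistent.

Only D1 conducts; I_R ≈ 2.8 mA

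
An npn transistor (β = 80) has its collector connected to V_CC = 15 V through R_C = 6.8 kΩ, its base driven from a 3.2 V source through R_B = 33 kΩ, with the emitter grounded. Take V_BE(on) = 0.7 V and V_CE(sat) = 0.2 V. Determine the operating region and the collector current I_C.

saturation; I_C ≈ 2.2 mA

Assume active: I_B = (3.2 − 0.7)/33 = 0.0758 mA, giving I_C = β·I_B = 6.06 mA.
But then V_CE = 15 − 6.06×6.8 = -26.2 V < V_CE(sat) = 0.2 V — impossible in the active region.
So the transistor is saturated. With V_CE = 0.2 V, I_C = (V_CC − 0.2)/R_C = 14.8/6.8 = 2.18 mA.
Check: β·I_B = 6.06 mA > I_C = 2.18 mA, confirming saturation.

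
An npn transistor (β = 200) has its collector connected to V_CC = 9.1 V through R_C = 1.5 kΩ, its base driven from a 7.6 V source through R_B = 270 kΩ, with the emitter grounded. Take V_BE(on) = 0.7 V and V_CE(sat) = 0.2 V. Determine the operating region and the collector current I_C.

active; I_C ≈ 5.1 mA

Assume active. Base-emitter loop: I_B = (V_BB − V_BE)/R_B = (7.6 − 0.7)/270 = 0.0256 mA.
I_C = β·I_B = 200×0.0256 = 5.11 mA.
V_CE = V_CC − I_C·R_C = 9.1 − 5.11×1.5 = 1.43 V > V_CE(sat), so the active-region assumption holds.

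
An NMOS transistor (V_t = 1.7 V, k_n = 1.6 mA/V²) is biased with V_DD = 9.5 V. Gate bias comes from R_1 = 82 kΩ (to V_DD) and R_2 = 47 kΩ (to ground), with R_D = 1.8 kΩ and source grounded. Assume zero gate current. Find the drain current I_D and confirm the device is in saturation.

I_D ≈ 2.5 mA

V_G = V_DD·R_2/(R_1+R_2) = 9.5×47/129 = 3.46 V. With the source grounded, V_GS = V_G = 3.46 V.
Assume saturation: I_D = (k_n/2)(V_GS − V_t)² = (1.6/2)×(3.46 − 1.7)² = 0.8×1.76² = 2.48 mA.
V_DS = V_DD − I_D·R_D = 9.5 − 2.48×1.8 = 5.03 V.
Saturation requires V_DS ≥ V_GS − V_t = 1.76 V; 5.03 ≥ 1.76 ✓.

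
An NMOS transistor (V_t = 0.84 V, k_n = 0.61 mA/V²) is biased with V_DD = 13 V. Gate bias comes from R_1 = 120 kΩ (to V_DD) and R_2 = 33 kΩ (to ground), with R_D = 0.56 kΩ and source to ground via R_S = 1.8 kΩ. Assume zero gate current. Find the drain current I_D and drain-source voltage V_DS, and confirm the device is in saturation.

V_G = V_DD·R_2/(R_1+R_2) = 13×33/153 = 2.8 V.
Assume saturation: I_D = (k_n/2)(V_GS − V_t)² with V_GS = V_G − I_D·R_S = 2.8 − 1.8·I_D.
Substituting gives 0.988·I_D² − 3.16·I_D + 1.18 = 0, with roots I_D = 0.431 or 2.76 mA.
The root I_D = 2.76 mA gives V_GS = -2.17 V ≤ V_t, so take I_D = 0.431 mA.
Then V_GS = 2.03 V and V_DS = V_DD − I_D(R_D+R_S) = 13 − 0.431×2.36 = 12 V.
Saturation requires V_DS ≥ V_GS − V_t = 1.19 V; 12 ≥ 1.19 ✓.

I_D ≈ 0.43 mA, V_DS ≈ 12 V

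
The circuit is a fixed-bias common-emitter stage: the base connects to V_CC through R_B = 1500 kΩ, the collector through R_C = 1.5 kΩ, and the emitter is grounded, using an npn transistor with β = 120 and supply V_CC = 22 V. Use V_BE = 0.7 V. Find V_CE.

Base loop: V_CC = I_B·R_B + V_BE, so I_B = (22 − 0.7)/1500 kΩ = 0.0142 mA.
In the active region I_C = β·I_B = 120 × 0.0142 = 1.7 mA.
Collector loop: V_CE = V_CC − I_C·R_C = 22 − 1.7×1.5 = 19.4 V.
Since V_CE = 19.4 V > V_CE(sat) ≈ 0.2 V, the transistor is in the active region as assumed.

V_CE ≈ 19 V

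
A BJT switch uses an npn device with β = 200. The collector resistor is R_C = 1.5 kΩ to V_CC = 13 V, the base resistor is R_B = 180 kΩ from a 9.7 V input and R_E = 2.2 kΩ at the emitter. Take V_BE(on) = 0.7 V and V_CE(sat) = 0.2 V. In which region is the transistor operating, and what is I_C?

active; I_C ≈ 2.9 mA

Assume active. Base-emitter loop: I_B = (V_BB − V_BE)/(R_B + (β+1)R_E) = (9.7 − 0.7)/(180 + 201×2.2) = 0.0145 mA.
I_C = β·I_B = 200×0.0145 = 2.89 mA.
V_CE = V_CC − I_C·R_C − I_E·R_E = 13 − 2.89×1.5 − 2.91×2.2 = 2.26 V > V_CE(sat), so the active-region assumption holds.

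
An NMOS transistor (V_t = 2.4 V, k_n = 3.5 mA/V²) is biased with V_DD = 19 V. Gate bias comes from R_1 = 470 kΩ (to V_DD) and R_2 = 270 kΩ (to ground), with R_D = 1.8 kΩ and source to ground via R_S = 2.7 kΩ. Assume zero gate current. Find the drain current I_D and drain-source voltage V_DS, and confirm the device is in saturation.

I_D ≈ 1.4 mA, V_DS ≈ 13 V

V_G = V_DD·R_2/(R_1+R_2) = 19×270/740 = 6.93 V.
Assume saturation: I_D = (k_n/2)(V_GS − V_t)² with V_GS = V_G − I_D·R_S = 6.93 − 2.7·I_D.
Substituting gives 12.8·I_D² − 43.8·I_D + 36 = 0, with roots I_D = 1.35 or 2.08 mA.
The root I_D = 2.08 mA gives V_GS = 1.31 V ≤ V_t, so take I_D = 1.35 mA.
Then V_GS = 3.28 V and V_DS = V_DD − I_D(R_D+R_S) = 19 − 1.35×4.5 = 12.9 V.
Saturation requires V_DS ≥ V_GS − V_t = 0.879 V; 12.9 ≥ 0.879 ✓.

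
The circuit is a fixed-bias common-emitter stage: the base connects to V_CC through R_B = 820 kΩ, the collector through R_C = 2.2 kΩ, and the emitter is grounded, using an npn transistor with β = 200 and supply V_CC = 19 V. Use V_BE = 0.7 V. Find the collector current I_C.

I_C ≈ 4.5 mA

Base loop: V_CC = I_B·R_B + V_BE, so I_B = (19 − 0.7)/820 kΩ = 0.0223 mA.
In the active region I_C = β·I_B = 200 × 0.0223 = 4.46 mA.
Collector loop: V_CE = V_CC − I_C·R_C = 19 − 4.46×2.2 = 9.18 V.
Since V_CE = 9.18 V > V_CE(sat) ≈ 0.2 V, the transistor is in the active region as assumed.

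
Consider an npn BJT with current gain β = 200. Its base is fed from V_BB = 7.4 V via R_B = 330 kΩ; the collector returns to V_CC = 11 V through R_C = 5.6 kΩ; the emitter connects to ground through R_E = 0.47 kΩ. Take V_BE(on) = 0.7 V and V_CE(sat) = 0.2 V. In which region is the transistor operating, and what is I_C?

saturation; I_C ≈ 1.8 mA

Assume active: I_B = (7.4 − 0.7)/(330 + 201×0.47) = 0.0158 mA, I_C = β·I_B = 3.16 mA.
Then V_CE = 11 − 3.16×5.6 − 3.17×0.47 = -8.17 V < 0.2 V — the active assumption fails.
Re-solve with V_CE = 0.2 V. KCL at the emitter: V_E/R_E = (V_BB−0.7−V_E)/R_B + (V_CC−0.2−V_E)/R_C, giving V_E = 0.844 V.
I_C = (V_CC − 0.2 − V_E)/R_C = (10.8 − 0.844)/5.6 = 1.78 mA.
Check: I_B = (6.7 − 0.844)/330 = 0.0177 mA, and β·I_B = 3.55 mA > I_C, confirming saturation.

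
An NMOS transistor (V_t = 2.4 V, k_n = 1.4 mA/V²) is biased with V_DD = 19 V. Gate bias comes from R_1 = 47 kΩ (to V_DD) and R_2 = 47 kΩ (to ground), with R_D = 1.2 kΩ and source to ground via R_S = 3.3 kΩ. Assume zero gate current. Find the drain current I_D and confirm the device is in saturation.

V_G = V_DD·R_2/(R_1+R_2) = 19×47/94 = 9.5 V.
Assume saturation: I_D = (k_n/2)(V_GS − V_t)² with V_GS = V_G − I_D·R_S = 9.5 − 3.3·I_D.
Substituting gives 7.62·I_D² − 33.8·I_D + 35.3 = 0, with roots I_D = 1.68 or 2.75 mA.
The root I_D = 2.75 mA gives V_GS = 0.417 V ≤ V_t, so take I_D = 1.68 mA.
Then V_GS = 3.95 V and V_DS = V_DD − I_D(R_D+R_S) = 19 − 1.68×4.5 = 11.4 V.
Saturation requires V_DS ≥ V_GS − V_t = 1.55 V; 11.4 ≥ 1.55 ✓.

I_D ≈ 1.7 mA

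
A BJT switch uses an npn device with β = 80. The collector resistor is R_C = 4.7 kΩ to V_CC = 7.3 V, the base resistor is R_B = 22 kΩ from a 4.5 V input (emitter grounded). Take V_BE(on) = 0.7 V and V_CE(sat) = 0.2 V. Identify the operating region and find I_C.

Assume active: I_B = (4.5 − 0.7)/22 = 0.173 mA, giving I_C = β·I_B = 13.8 mA.
But then V_CE = 7.3 − 13.8×4.7 = -57.6 V < V_CE(sat) = 0.2 V — impossible in the active region.
So the transistor is saturated. With V_CE = 0.2 V, I_C = (V_CC − 0.2)/R_C = 7.1/4.7 = 1.51 mA.
Check: β·I_B = 13.8 mA > I_C = 1.51 mA, confirming saturation.

saturation; I_C ≈ 1.5 mA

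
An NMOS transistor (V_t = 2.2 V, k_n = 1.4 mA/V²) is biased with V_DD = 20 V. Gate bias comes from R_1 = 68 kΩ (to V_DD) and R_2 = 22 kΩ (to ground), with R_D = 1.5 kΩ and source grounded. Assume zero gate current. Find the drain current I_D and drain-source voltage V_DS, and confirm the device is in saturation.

I_D ≈ 5.1 mA, V_DS ≈ 12 V

V_G = V_DD·R_2/(R_1+R_2) = 20×22/90 = 4.89 V. With the source grounded, V_GS = V_G = 4.89 V.
Assume saturation: I_D = (k_n/2)(V_GS − V_t)² = (1.4/2)×(4.89 − 2.2)² = 0.7×2.69² = 5.06 mA.
V_DS = V_DD − I_D·R_D = 20 − 5.06×1.5 = 12.4 V.
Saturation requires V_DS ≥ V_GS − V_t = 2.69 V; 12.4 ≥ 2.69 ✓.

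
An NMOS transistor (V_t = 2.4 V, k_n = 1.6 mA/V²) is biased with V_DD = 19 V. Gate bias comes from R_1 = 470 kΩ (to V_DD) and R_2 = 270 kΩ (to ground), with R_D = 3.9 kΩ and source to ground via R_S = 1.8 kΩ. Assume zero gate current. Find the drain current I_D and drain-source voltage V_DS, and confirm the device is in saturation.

I_D ≈ 1.7 mA, V_DS ≈ 9.3 V

V_G = V_DD·R_2/(R_1+R_2) = 19×270/740 = 6.93 V.
Assume saturation: I_D = (k_n/2)(V_GS − V_t)² with V_GS = V_G − I_D·R_S = 6.93 − 1.8·I_D.
Substituting gives 2.59·I_D² − 14.1·I_D + 16.4 = 0, with roots I_D = 1.71 or 3.72 mA.
The root I_D = 3.72 mA gives V_GS = 0.245 V ≤ V_t, so take I_D = 1.71 mA.
Then V_GS = 3.86 V and V_DS = V_DD − I_D(R_D+R_S) = 19 − 1.71×5.7 = 9.27 V.
Saturation requires V_DS ≥ V_GS − V_t = 1.46 V; 9.27 ≥ 1.46 ✓.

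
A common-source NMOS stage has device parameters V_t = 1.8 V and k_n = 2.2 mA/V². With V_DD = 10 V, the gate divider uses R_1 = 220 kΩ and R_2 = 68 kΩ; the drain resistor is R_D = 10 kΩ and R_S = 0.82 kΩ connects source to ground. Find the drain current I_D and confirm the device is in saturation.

I_D ≈ 0.18 mA

V_G = V_DD·R_2/(R_1+R_2) = 10×68/288 = 2.36 V.
Assume saturation: I_D = (k_n/2)(V_GS − V_t)² with V_GS = V_G − I_D·R_S = 2.36 − 0.82·I_D.
Substituting gives 0.74·I_D² − 2.01·I_D + 0.346 = 0, with roots I_D = 0.185 or 2.54 mA.
The root I_D = 2.54 mA gives V_GS = 0.282 V ≤ V_t, so take I_D = 0.185 mA.
Then V_GS = 2.21 V and V_DS = V_DD − I_D(R_D+R_S) = 10 − 0.185×10.8 = 8 V.
Saturation requires V_DS ≥ V_GS − V_t = 0.41 V; 8 ≥ 0.41 ✓.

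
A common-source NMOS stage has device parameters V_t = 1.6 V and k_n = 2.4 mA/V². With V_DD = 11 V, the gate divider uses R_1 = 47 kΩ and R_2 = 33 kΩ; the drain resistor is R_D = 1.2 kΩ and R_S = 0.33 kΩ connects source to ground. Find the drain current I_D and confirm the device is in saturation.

I_D ≈ 3.6 mA

V_G = V_DD·R_2/(R_1+R_2) = 11×33/80 = 4.54 V.
Assume saturation: I_D = (k_n/2)(V_GS − V_t)² with V_GS = V_G − I_D·R_S = 4.54 − 0.33·I_D.
Substituting gives 0.131·I_D² − 3.33·I_D + 10.4 = 0, with roots I_D = 3.63 or 21.8 mA.
The root I_D = 21.8 mA gives V_GS = -2.66 V ≤ V_t, so take I_D = 3.63 mA.
Then V_GS = 3.34 V and V_DS = V_DD − I_D(R_D+R_S) = 11 − 3.63×1.53 = 5.45 V.
Saturation requires V_DS ≥ V_GS − V_t = 1.74 V; 5.45 ≥ 1.74 ✓.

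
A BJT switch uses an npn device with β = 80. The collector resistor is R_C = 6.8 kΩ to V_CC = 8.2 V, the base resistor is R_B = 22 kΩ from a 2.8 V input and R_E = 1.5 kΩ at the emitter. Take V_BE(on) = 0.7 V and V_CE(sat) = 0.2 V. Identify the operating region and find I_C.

Assume active: I_B = (2.8 − 0.7)/(22 + 81×1.5) = 0.0146 mA, I_C = β·I_B = 1.17 mA.
Then V_CE = 8.2 − 1.17×6.8 − 1.19×1.5 = -1.54 V < 0.2 V — the active assumption fails.
Re-solve with V_CE = 0.2 V. KCL at the emitter: V_E/R_E = (V_BB−0.7−V_E)/R_B + (V_CC−0.2−V_E)/R_C, giving V_E = 1.48 V.
I_C = (V_CC − 0.2 − V_E)/R_C = (8 − 1.48)/6.8 = 0.959 mA.
Check: I_B = (2.1 − 1.48)/22 = 0.0282 mA, and β·I_B = 2.25 mA > I_C, confirming saturation.

saturation; I_C ≈ 0.96 mA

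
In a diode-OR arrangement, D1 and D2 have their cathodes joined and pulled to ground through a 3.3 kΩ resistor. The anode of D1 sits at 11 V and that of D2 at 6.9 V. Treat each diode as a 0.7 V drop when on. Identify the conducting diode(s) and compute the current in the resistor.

Assume both conduct. Then node N would need to be at both 11−0.7 = 10.3 V and 6.9−0.7 = 6.2 V, which is impossible.
Assume only D1 conducts: V_N = 11 − 0.7 = 10.3 V, so I_R = 10.3/3.3 = 3.12 mA.
Check D2: its anode-to-cathode voltage is 6.9 − 10.3 = -3.4 V < 0.7 V, so it is off. The assumption is consistent.

Only D1 conducts; I_R ≈ 3.1 mA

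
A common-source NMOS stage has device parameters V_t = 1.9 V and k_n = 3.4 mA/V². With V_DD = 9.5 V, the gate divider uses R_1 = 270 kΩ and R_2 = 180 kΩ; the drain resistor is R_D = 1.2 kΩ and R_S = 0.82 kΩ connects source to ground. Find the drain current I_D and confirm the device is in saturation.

I_D ≈ 1.3 mA

V_G = V_DD·R_2/(R_1+R_2) = 9.5×180/450 = 3.8 V.
Assume saturation: I_D = (k_n/2)(V_GS − V_t)² with V_GS = V_G − I_D·R_S = 3.8 − 0.82·I_D.
Substituting gives 1.14·I_D² − 6.3·I_D + 6.14 = 0, with roots I_D = 1.27 or 4.24 mA.
The root I_D = 4.24 mA gives V_GS = 0.32 V ≤ V_t, so take I_D = 1.27 mA.
Then V_GS = 2.76 V and V_DS = V_DD − I_D(R_D+R_S) = 9.5 − 1.27×2.02 = 6.94 V.
Saturation requires V_DS ≥ V_GS − V_t = 0.863 V; 6.94 ≥ 0.863 ✓.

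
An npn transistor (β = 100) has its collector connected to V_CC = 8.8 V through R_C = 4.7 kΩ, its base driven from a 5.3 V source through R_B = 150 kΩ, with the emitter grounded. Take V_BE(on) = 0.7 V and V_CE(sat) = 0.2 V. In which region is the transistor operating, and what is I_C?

saturation; I_C ≈ 1.8 mA

Assume active: I_B = (5.3 − 0.7)/150 = 0.0307 mA, giving I_C = β·I_B = 3.07 mA.
But then V_CE = 8.8 − 3.07×4.7 = -5.61 V < V_CE(sat) = 0.2 V — impossible in the active region.
So the transistor is saturated. With V_CE = 0.2 V, I_C = (V_CC − 0.2)/R_C = 8.6/4.7 = 1.83 mA.
Check: β·I_B = 3.07 mA > I_C = 1.83 mA, confirming saturation.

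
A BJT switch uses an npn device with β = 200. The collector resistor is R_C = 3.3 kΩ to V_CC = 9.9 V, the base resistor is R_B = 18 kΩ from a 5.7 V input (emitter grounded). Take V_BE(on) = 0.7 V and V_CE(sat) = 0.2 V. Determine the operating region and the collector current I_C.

saturation; I_C ≈ 2.9 mA

Assume active: I_B = (5.7 − 0.7)/18 = 0.278 mA, giving I_C = β·I_B = 55.6 mA.
But then V_CE = 9.9 − 55.6×3.3 = -173 V < V_CE(sat) = 0.2 V — impossible in the active region.
So the transistor is saturated. With V_CE = 0.2 V, I_C = (V_CC − 0.2)/R_C = 9.7/3.3 = 2.94 mA.
Check: β·I_B = 55.6 mA > I_C = 2.94 mA, confirming saturation.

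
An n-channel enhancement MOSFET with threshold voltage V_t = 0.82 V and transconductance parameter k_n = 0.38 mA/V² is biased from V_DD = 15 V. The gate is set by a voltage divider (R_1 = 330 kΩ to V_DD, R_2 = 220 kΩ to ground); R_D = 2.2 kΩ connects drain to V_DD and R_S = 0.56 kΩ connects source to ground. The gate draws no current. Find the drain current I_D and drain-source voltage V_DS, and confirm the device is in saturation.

I_D ≈ 2.6 mA, V_DS ≈ 7.8 V

V_G = V_DD·R_2/(R_1+R_2) = 15×220/550 = 6 V.
Assume saturation: I_D = (k_n/2)(V_GS − V_t)² with V_GS = V_G − I_D·R_S = 6 − 0.56·I_D.
Substituting gives 0.0596·I_D² − 2.1·I_D + 5.1 = 0, with roots I_D = 2.62 or 32.7 mA.
The root I_D = 32.7 mA gives V_GS = -12.3 V ≤ V_t, so take I_D = 2.62 mA.
Then V_GS = 4.53 V and V_DS = V_DD − I_D(R_D+R_S) = 15 − 2.62×2.76 = 7.77 V.
Saturation requires V_DS ≥ V_GS − V_t = 3.71 V; 7.77 ≥ 3.71 ✓.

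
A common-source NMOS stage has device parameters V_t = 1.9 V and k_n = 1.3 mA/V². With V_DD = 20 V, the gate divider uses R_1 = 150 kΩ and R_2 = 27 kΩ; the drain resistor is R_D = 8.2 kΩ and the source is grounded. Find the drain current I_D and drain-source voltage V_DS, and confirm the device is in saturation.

I_D ≈ 0.86 mA, V_DS ≈ 13 V

V_G = V_DD·R_2/(R_1+R_2) = 20×27/177 = 3.05 V. With the source grounded, V_GS = V_G = 3.05 V.
Assume saturation: I_D = (k_n/2)(V_GS − V_t)² = (1.3/2)×(3.05 − 1.9)² = 0.65×1.15² = 0.861 mA.
V_DS = V_DD − I_D·R_D = 20 − 0.861×8.2 = 12.9 V.
Saturation requires V_DS ≥ V_GS − V_t = 1.15 V; 12.9 ≥ 1.15 ✓.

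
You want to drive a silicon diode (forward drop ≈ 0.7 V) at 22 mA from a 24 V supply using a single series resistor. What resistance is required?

R ≈ 1.1 kΩ

The resistor drops V_S − V_D = 24 − 0.7 = 23.3 V at 22 mA.
R = 23.3 V / 22 mA = 1.06 kΩ.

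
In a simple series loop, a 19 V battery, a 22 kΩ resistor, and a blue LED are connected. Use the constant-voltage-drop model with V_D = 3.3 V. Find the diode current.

I ≈ 0.71 mA

KVL around the loop: 19 = V_D + I·R = 3.3 + I × 22 kΩ.
So I = (19 − 3.3) / 22 kΩ = 15.7 / 22 = 0.714 mA.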